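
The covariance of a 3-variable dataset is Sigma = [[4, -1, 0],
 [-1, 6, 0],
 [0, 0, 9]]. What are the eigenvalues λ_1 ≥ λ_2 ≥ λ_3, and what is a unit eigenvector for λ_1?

Step 1 — characteristic polynomial p(λ) = det(λI - Sigma) = λ³ - tr·λ² + c_1·λ - det, where tr = trace, c_1 = sum of the principal 2×2 minors, det = det(Sigma):
  tr = 4 + 6 + 9 = 19,
  c_1 = (4·6 - (-1)²) + (4·9 - (0)²) + (6·9 - (0)²) = 23 + 36 + 54 = 113,
  det = 4·(6·9 - (0)²) - (-1)·((-1)·9 - (0)·(0)) + (0)·((-1)·(0) - 6·(0)) = 4·(54) - (-1)·(-9) + (0)·(0) = 207.
  So p(λ) = λ³ - 19λ² + 113λ - 207.
Step 2 — look for an integer root (rational root theorem: any rational root is an integer divisor of 207). Testing λ = 9:
  p(9) = 729 - 1539 + 1017 - 207 = 0  ✓
  Dividing out (λ - 9): p(λ) = (λ - 9)(λ² - 10λ + 23).
Step 3 — remaining eigenvalues from the quadratic λ² - 10λ + 23 = 0:
  Δ = 10² - 4·23 = 100 - 92 = 8,  λ = (10 ± √8)/2 = (10 ± 2.8284)/2 ≈ 6.4142 or 3.5858.
  Sorted: λ_1 = 9,  λ_2 = 6.4142,  λ_3 = 3.5858  (check: sum = 19 = tr ✓).

Step 4 — unit eigenvector for λ_1 = 9: v spans the null space of (Sigma - λ_1 I), whose rows are
  r_1 = (-5, -1, 0),  r_2 = (-1, -3, 0),  r_3 = (0, 0, 0).
  v is orthogonal to every row, so take v ∝ r_1 × r_2 = ((-1)·(0) - (0)·(-3), (0)·(-1) - (-5)·(0), (-5)·(-3) - (-1)·(-1)) = (0, 0, 14).
  Rescale (divide by 14): u = (0, 0, 1).
  ||u|| = √((0)² + (0)² + (1)²) = √(1) = 1,  v_1 = u/||u|| ≈ (0, 0, 1) (||v_1|| = 1).

λ_1 = 9,  λ_2 = 6.4142,  λ_3 = 3.5858;  v_1 ≈ (0, 0, 1)


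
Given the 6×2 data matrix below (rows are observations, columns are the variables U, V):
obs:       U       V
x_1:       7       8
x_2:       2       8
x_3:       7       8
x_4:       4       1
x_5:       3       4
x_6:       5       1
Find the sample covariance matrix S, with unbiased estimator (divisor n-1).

Step 1 — column means:
  mean(U) = (7 + 2 + 7 + 4 + 3 + 5) / 6 = 28/6 = 4.6667
  mean(V) = (8 + 8 + 8 + 1 + 4 + 1) / 6 = 30/6 = 5

Step 2 — sample covariance S[i,j] = (1/(n-1)) · Σ_k (x_{k,i} - mean_i) · (x_{k,j} - mean_j), with n-1 = 5.
  S[U,U] = ((2.3333)·(2.3333) + (-2.6667)·(-2.6667) + (2.3333)·(2.3333) + (-0.6667)·(-0.6667) + (-1.6667)·(-1.6667) + (0.3333)·(0.3333)) / 5 = 21.3333/5 = 4.2667
  S[U,V] = ((2.3333)·(3) + (-2.6667)·(3) + (2.3333)·(3) + (-0.6667)·(-4) + (-1.6667)·(-1) + (0.3333)·(-4)) / 5 = 9/5 = 1.8
  S[V,V] = ((3)·(3) + (3)·(3) + (3)·(3) + (-4)·(-4) + (-1)·(-1) + (-4)·(-4)) / 5 = 60/5 = 12

S is symmetric (S[j,i] = S[i,j]). Assembling:

S = [[4.2667, 1.8],
 [1.8, 12]]


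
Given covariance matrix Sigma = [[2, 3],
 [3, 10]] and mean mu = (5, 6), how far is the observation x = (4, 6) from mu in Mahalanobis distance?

Step 1 — centre the observation: (x - mu) = (-1, 0).

Step 2 — invert Sigma. det(Sigma) = 2·10 - (3)² = 11.
  Sigma^{-1} = (1/det) · [[d, -b], [-b, a]] = [[0.9091, -0.2727],
 [-0.2727, 0.1818]].

Step 3 — form the quadratic (x - mu)^T · Sigma^{-1} · (x - mu):
  Sigma^{-1} · (x - mu) = (-0.9091, 0.2727).
  (x - mu)^T · [Sigma^{-1} · (x - mu)] = (-1)·(-0.9091) + (0)·(0.2727) = 0.9091.

Step 4 — take square root: d = √(0.9091) ≈ 0.9535.

d(x, mu) = √(0.9091) ≈ 0.9535


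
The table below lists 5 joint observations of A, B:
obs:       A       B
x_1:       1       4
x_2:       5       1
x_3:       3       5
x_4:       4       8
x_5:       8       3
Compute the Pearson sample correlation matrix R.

Step 1 — column means:
  mean(A) = (1 + 5 + 3 + 4 + 8) / 5 = 21/5 = 4.2
  mean(B) = (4 + 1 + 5 + 8 + 3) / 5 = 21/5 = 4.2

Step 2 — sample variances and covariances s[i,j] = (1/(n-1)) · Σ_k (x_{k,i} - mean_i) · (x_{k,j} - mean_j), with n-1 = 4:
  s[A,A] = ((-3.2)·(-3.2) + (0.8)·(0.8) + (-1.2)·(-1.2) + (-0.2)·(-0.2) + (3.8)·(3.8)) / 4 = 26.8/4 = 6.7
  s[A,B] = ((-3.2)·(-0.2) + (0.8)·(-3.2) + (-1.2)·(0.8) + (-0.2)·(3.8) + (3.8)·(-1.2)) / 4 = -8.2/4 = -2.05
  s[B,B] = ((-0.2)·(-0.2) + (-3.2)·(-3.2) + (0.8)·(0.8) + (3.8)·(3.8) + (-1.2)·(-1.2)) / 4 = 26.8/4 = 6.7
  Sample standard deviations s_i = √(s[i,i]):
  s(A) = √(6.7) = 2.5884
  s(B) = √(6.7) = 2.5884

Step 3 — r_{ij} = s_{ij} / (s_i · s_j):
  r[A,A] = 1 (diagonal).
  r[A,B] = -2.05 / (2.5884 · 2.5884) = -2.05 / 6.7 = -0.306
  r[B,B] = 1 (diagonal).

R is symmetric with unit diagonal. Assembling:

R = [[1, -0.306],
 [-0.306, 1]]


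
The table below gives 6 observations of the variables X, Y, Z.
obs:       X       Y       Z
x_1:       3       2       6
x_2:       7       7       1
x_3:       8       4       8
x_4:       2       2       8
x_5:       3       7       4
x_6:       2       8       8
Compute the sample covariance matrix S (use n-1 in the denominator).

Step 1 — column means:
  mean(X) = (3 + 7 + 8 + 2 + 3 + 2) / 6 = 25/6 = 4.1667
  mean(Y) = (2 + 7 + 4 + 2 + 7 + 8) / 6 = 30/6 = 5
  mean(Z) = (6 + 1 + 8 + 8 + 4 + 8) / 6 = 35/6 = 5.8333

Step 2 — sample covariance S[i,j] = (1/(n-1)) · Σ_k (x_{k,i} - mean_i) · (x_{k,j} - mean_j), with n-1 = 5.
  S[X,X] = ((-1.1667)·(-1.1667) + (2.8333)·(2.8333) + (3.8333)·(3.8333) + (-2.1667)·(-2.1667) + (-1.1667)·(-1.1667) + (-2.1667)·(-2.1667)) / 5 = 34.8333/5 = 6.9667
  S[X,Y] = ((-1.1667)·(-3) + (2.8333)·(2) + (3.8333)·(-1) + (-2.1667)·(-3) + (-1.1667)·(2) + (-2.1667)·(3)) / 5 = 3/5 = 0.6
  S[X,Z] = ((-1.1667)·(0.1667) + (2.8333)·(-4.8333) + (3.8333)·(2.1667) + (-2.1667)·(2.1667) + (-1.1667)·(-1.8333) + (-2.1667)·(2.1667)) / 5 = -12.8333/5 = -2.5667
  S[Y,Y] = ((-3)·(-3) + (2)·(2) + (-1)·(-1) + (-3)·(-3) + (2)·(2) + (3)·(3)) / 5 = 36/5 = 7.2
  S[Y,Z] = ((-3)·(0.1667) + (2)·(-4.8333) + (-1)·(2.1667) + (-3)·(2.1667) + (2)·(-1.8333) + (3)·(2.1667)) / 5 = -16/5 = -3.2
  S[Z,Z] = ((0.1667)·(0.1667) + (-4.8333)·(-4.8333) + (2.1667)·(2.1667) + (2.1667)·(2.1667) + (-1.8333)·(-1.8333) + (2.1667)·(2.1667)) / 5 = 40.8333/5 = 8.1667

S is symmetric (S[j,i] = S[i,j]). Assembling:

S = [[6.9667, 0.6, -2.5667],
 [0.6, 7.2, -3.2],
 [-2.5667, -3.2, 8.1667]]


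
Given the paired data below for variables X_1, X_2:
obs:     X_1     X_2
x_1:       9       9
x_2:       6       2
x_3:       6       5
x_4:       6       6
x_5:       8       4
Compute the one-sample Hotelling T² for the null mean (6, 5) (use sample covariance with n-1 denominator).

Step 1 — sample mean vector:
  mean(X_1) = (9 + 6 + 6 + 6 + 8) / 5 = 35/5 = 7
  mean(X_2) = (9 + 2 + 5 + 6 + 4) / 5 = 26/5 = 5.2
  x̄ = (7, 5.2),  deviation x̄ - mu_0 = (7, 5.2) - (6, 5) = (1, 0.2).

Step 2 — sample covariance matrix, S[i,j] = (1/(n-1)) · Σ_k (x_{k,i} - mean_i) · (x_{k,j} - mean_j), divisor n-1 = 4:
  S[X_1,X_1] = ((2)·(2) + (-1)·(-1) + (-1)·(-1) + (-1)·(-1) + (1)·(1)) / 4 = 8/4 = 2
  S[X_1,X_2] = ((2)·(3.8) + (-1)·(-3.2) + (-1)·(-0.2) + (-1)·(0.8) + (1)·(-1.2)) / 4 = 9/4 = 2.25
  S[X_2,X_2] = ((3.8)·(3.8) + (-3.2)·(-3.2) + (-0.2)·(-0.2) + (0.8)·(0.8) + (-1.2)·(-1.2)) / 4 = 26.8/4 = 6.7
  S = [[2, 2.25],
 [2.25, 6.7]].

Step 3 — invert S. det(S) = 2·6.7 - (2.25)² = 8.3375.
  S^{-1} = (1/det) · [[d, -b], [-b, a]] = [[0.8036, -0.2699],
 [-0.2699, 0.2399]].

Step 4 — quadratic form (x̄ - mu_0)^T · S^{-1} · (x̄ - mu_0):
  S^{-1} · (x̄ - mu_0) = (0.7496, -0.2219),
  (x̄ - mu_0)^T · [...] = (1)·(0.7496) + (0.2)·(-0.2219) = 0.7052.

Step 5 — scale by n: T² = 5 · 0.7052 = 3.5262.

T² ≈ 3.5262


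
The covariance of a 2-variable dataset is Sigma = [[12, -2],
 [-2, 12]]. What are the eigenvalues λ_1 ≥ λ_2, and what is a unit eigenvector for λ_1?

Step 1 — characteristic polynomial of 2×2 Sigma:
  det(Sigma - λI) = λ² - trace · λ + det = 0.
  trace = 12 + 12 = 24, det = 12·12 - (-2)² = 140.
Step 2 — discriminant:
  Δ = trace² - 4·det = 576 - 560 = 16.
Step 3 — eigenvalues:
  λ = (trace ± √Δ)/2 = (24 ± 4)/2,
  λ_1 = 14,  λ_2 = 10.

Step 4 — unit eigenvector for λ_1: solve (Sigma - λ_1 I)v = 0. First row:
  (12 - 14)·v_x + (-2)·v_y = 0, i.e. (-2)·v_x + (-2)·v_y = 0,
  so v ∝ (b, λ_1 - a) = (-2, 2); multiply by -1 so the first entry is positive: u = (2, -2).
  ||u|| = √((2)² + (-2)²) = √(8) ≈ 2.8284,
  v_1 = u/||u|| ≈ (0.7071, -0.7071) (||v_1|| = 1).

λ_1 = 14,  λ_2 = 10;  v_1 ≈ (0.7071, -0.7071)


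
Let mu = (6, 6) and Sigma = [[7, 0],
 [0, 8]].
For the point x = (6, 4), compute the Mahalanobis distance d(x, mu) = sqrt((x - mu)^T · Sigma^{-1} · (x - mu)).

Step 1 — centre the observation: (x - mu) = (0, -2).

Step 2 — invert Sigma. det(Sigma) = 7·8 - (0)² = 56.
  Sigma^{-1} = (1/det) · [[d, -b], [-b, a]] = [[0.1429, 0],
 [0, 0.125]].

Step 3 — form the quadratic (x - mu)^T · Sigma^{-1} · (x - mu):
  Sigma^{-1} · (x - mu) = (0, -0.25).
  (x - mu)^T · [Sigma^{-1} · (x - mu)] = (0)·(0) + (-2)·(-0.25) = 0.5.

Step 4 — take square root: d = √(0.5) ≈ 0.7071.

d(x, mu) = √(0.5) ≈ 0.7071


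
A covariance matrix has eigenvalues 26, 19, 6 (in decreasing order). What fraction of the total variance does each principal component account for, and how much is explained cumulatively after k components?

Step 1 — total variance = trace(Sigma) = Σ λ_i = 26 + 19 + 6 = 51.

Step 2 — fraction explained by component i = λ_i / Σ λ:
  PC1: 26/51 = 0.5098
  PC2: 19/51 = 0.3725
  PC3: 6/51 = 0.1176

Step 3 — cumulative fraction after k components = (λ_1 + ... + λ_k) / Σ λ:
  k = 1: 26/51 = 0.5098
  k = 2: (26 + 19)/51 = 45/51 = 0.8824
  k = 3: (26 + 19 + 6)/51 = 51/51 = 1

Summary (fraction, with percent):

explained: PC1 0.5098 (50.98%), PC2 0.3725 (37.25%), PC3 0.1176 (11.76%);  cumulative: 0.5098, 0.8824, 1


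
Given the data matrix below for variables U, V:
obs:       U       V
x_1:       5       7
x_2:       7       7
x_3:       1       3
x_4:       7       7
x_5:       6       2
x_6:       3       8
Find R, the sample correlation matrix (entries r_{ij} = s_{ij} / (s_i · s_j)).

Step 1 — column means:
  mean(U) = (5 + 7 + 1 + 7 + 6 + 3) / 6 = 29/6 = 4.8333
  mean(V) = (7 + 7 + 3 + 7 + 2 + 8) / 6 = 34/6 = 5.6667

Step 2 — sample variances and covariances s[i,j] = (1/(n-1)) · Σ_k (x_{k,i} - mean_i) · (x_{k,j} - mean_j), with n-1 = 5:
  s[U,U] = ((0.1667)·(0.1667) + (2.1667)·(2.1667) + (-3.8333)·(-3.8333) + (2.1667)·(2.1667) + (1.1667)·(1.1667) + (-1.8333)·(-1.8333)) / 5 = 28.8333/5 = 5.7667
  s[U,V] = ((0.1667)·(1.3333) + (2.1667)·(1.3333) + (-3.8333)·(-2.6667) + (2.1667)·(1.3333) + (1.1667)·(-3.6667) + (-1.8333)·(2.3333)) / 5 = 7.6667/5 = 1.5333
  s[V,V] = ((1.3333)·(1.3333) + (1.3333)·(1.3333) + (-2.6667)·(-2.6667) + (1.3333)·(1.3333) + (-3.6667)·(-3.6667) + (2.3333)·(2.3333)) / 5 = 31.3333/5 = 6.2667
  Sample standard deviations s_i = √(s[i,i]):
  s(U) = √(5.7667) = 2.4014
  s(V) = √(6.2667) = 2.5033

Step 3 — r_{ij} = s_{ij} / (s_i · s_j):
  r[U,U] = 1 (diagonal).
  r[U,V] = 1.5333 / (2.4014 · 2.5033) = 1.5333 / 6.0115 = 0.2551
  r[V,V] = 1 (diagonal).

R is symmetric with unit diagonal. Assembling:

R = [[1, 0.2551],
 [0.2551, 1]]


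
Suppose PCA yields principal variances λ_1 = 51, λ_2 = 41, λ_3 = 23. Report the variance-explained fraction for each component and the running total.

Step 1 — total variance = trace(Sigma) = Σ λ_i = 51 + 41 + 23 = 115.

Step 2 — fraction explained by component i = λ_i / Σ λ:
  PC1: 51/115 = 0.4435
  PC2: 41/115 = 0.3565
  PC3: 23/115 = 0.2

Step 3 — cumulative fraction after k components = (λ_1 + ... + λ_k) / Σ λ:
  k = 1: 51/115 = 0.4435
  k = 2: (51 + 41)/115 = 92/115 = 0.8
  k = 3: (51 + 41 + 23)/115 = 115/115 = 1

Summary (fraction, with percent):

explained: PC1 0.4435 (44.35%), PC2 0.3565 (35.65%), PC3 0.2 (20%);  cumulative: 0.4435, 0.8, 1


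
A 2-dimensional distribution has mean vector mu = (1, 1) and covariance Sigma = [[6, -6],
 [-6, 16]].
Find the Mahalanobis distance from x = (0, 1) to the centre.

Step 1 — centre the observation: (x - mu) = (-1, 0).

Step 2 — invert Sigma. det(Sigma) = 6·16 - (-6)² = 60.
  Sigma^{-1} = (1/det) · [[d, -b], [-b, a]] = [[0.2667, 0.1],
 [0.1, 0.1]].

Step 3 — form the quadratic (x - mu)^T · Sigma^{-1} · (x - mu):
  Sigma^{-1} · (x - mu) = (-0.2667, -0.1).
  (x - mu)^T · [Sigma^{-1} · (x - mu)] = (-1)·(-0.2667) + (0)·(-0.1) = 0.2667.

Step 4 — take square root: d = √(0.2667) ≈ 0.5164.

d(x, mu) = √(0.2667) ≈ 0.5164


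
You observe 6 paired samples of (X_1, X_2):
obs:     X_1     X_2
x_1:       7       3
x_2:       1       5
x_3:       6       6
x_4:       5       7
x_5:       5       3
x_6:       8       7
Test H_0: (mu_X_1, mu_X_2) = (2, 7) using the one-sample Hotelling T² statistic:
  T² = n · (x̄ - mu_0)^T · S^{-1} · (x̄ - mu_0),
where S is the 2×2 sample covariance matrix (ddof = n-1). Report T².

Step 1 — sample mean vector:
  mean(X_1) = (7 + 1 + 6 + 5 + 5 + 8) / 6 = 32/6 = 5.3333
  mean(X_2) = (3 + 5 + 6 + 7 + 3 + 7) / 6 = 31/6 = 5.1667
  x̄ = (5.3333, 5.1667),  deviation x̄ - mu_0 = (5.3333, 5.1667) - (2, 7) = (3.3333, -1.8333).

Step 2 — sample covariance matrix, S[i,j] = (1/(n-1)) · Σ_k (x_{k,i} - mean_i) · (x_{k,j} - mean_j), divisor n-1 = 5:
  S[X_1,X_1] = ((1.6667)·(1.6667) + (-4.3333)·(-4.3333) + (0.6667)·(0.6667) + (-0.3333)·(-0.3333) + (-0.3333)·(-0.3333) + (2.6667)·(2.6667)) / 5 = 29.3333/5 = 5.8667
  S[X_1,X_2] = ((1.6667)·(-2.1667) + (-4.3333)·(-0.1667) + (0.6667)·(0.8333) + (-0.3333)·(1.8333) + (-0.3333)·(-2.1667) + (2.6667)·(1.8333)) / 5 = 2.6667/5 = 0.5333
  S[X_2,X_2] = ((-2.1667)·(-2.1667) + (-0.1667)·(-0.1667) + (0.8333)·(0.8333) + (1.8333)·(1.8333) + (-2.1667)·(-2.1667) + (1.8333)·(1.8333)) / 5 = 16.8333/5 = 3.3667
  S = [[5.8667, 0.5333],
 [0.5333, 3.3667]].

Step 3 — invert S. det(S) = 5.8667·3.3667 - (0.5333)² = 19.4667.
  S^{-1} = (1/det) · [[d, -b], [-b, a]] = [[0.1729, -0.0274],
 [-0.0274, 0.3014]].

Step 4 — quadratic form (x̄ - mu_0)^T · S^{-1} · (x̄ - mu_0):
  S^{-1} · (x̄ - mu_0) = (0.6267, -0.6438),
  (x̄ - mu_0)^T · [...] = (3.3333)·(0.6267) + (-1.8333)·(-0.6438) = 3.2694.

Step 5 — scale by n: T² = 6 · 3.2694 = 19.6164.

T² ≈ 19.6164


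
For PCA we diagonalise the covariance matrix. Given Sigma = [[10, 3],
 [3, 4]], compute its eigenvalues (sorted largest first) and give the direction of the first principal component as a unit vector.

Step 1 — characteristic polynomial of 2×2 Sigma:
  det(Sigma - λI) = λ² - trace · λ + det = 0.
  trace = 10 + 4 = 14, det = 10·4 - (3)² = 31.
Step 2 — discriminant:
  Δ = trace² - 4·det = 196 - 124 = 72.
Step 3 — eigenvalues:
  λ = (trace ± √Δ)/2 = (14 ± 8.4853)/2,
  λ_1 = 11.2426,  λ_2 = 2.7574.

Step 4 — unit eigenvector for λ_1: solve (Sigma - λ_1 I)v = 0. First row:
  (10 - 11.2426)·v_x + (3)·v_y = 0, i.e. (-1.2426)·v_x + (3)·v_y = 0,
  so v ∝ (b, λ_1 - a) = (3, 1.2426) = u.
  ||u|| = √((3)² + (1.2426)²) = √(10.5442) ≈ 3.2472,
  v_1 = u/||u|| ≈ (0.9239, 0.3827) (||v_1|| = 1).

λ_1 = 11.2426,  λ_2 = 2.7574;  v_1 ≈ (0.9239, 0.3827)


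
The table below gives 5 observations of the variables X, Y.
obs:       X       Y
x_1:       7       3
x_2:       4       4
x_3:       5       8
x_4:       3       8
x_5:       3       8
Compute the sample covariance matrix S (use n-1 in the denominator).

Step 1 — column means:
  mean(X) = (7 + 4 + 5 + 3 + 3) / 5 = 22/5 = 4.4
  mean(Y) = (3 + 4 + 8 + 8 + 8) / 5 = 31/5 = 6.2

Step 2 — sample covariance S[i,j] = (1/(n-1)) · Σ_k (x_{k,i} - mean_i) · (x_{k,j} - mean_j), with n-1 = 4.
  S[X,X] = ((2.6)·(2.6) + (-0.4)·(-0.4) + (0.6)·(0.6) + (-1.4)·(-1.4) + (-1.4)·(-1.4)) / 4 = 11.2/4 = 2.8
  S[X,Y] = ((2.6)·(-3.2) + (-0.4)·(-2.2) + (0.6)·(1.8) + (-1.4)·(1.8) + (-1.4)·(1.8)) / 4 = -11.4/4 = -2.85
  S[Y,Y] = ((-3.2)·(-3.2) + (-2.2)·(-2.2) + (1.8)·(1.8) + (1.8)·(1.8) + (1.8)·(1.8)) / 4 = 24.8/4 = 6.2

S is symmetric (S[j,i] = S[i,j]). Assembling:

S = [[2.8, -2.85],
 [-2.85, 6.2]]


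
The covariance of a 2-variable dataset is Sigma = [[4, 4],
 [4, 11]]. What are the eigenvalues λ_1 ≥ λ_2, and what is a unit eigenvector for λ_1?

Step 1 — characteristic polynomial of 2×2 Sigma:
  det(Sigma - λI) = λ² - trace · λ + det = 0.
  trace = 4 + 11 = 15, det = 4·11 - (4)² = 28.
Step 2 — discriminant:
  Δ = trace² - 4·det = 225 - 112 = 113.
Step 3 — eigenvalues:
  λ = (trace ± √Δ)/2 = (15 ± 10.6301)/2,
  λ_1 = 12.8151,  λ_2 = 2.1849.

Step 4 — unit eigenvector for λ_1: solve (Sigma - λ_1 I)v = 0. First row:
  (4 - 12.8151)·v_x + (4)·v_y = 0, i.e. (-8.8151)·v_x + (4)·v_y = 0,
  so v ∝ (b, λ_1 - a) = (4, 8.8151) = u.
  ||u|| = √((4)² + (8.8151)²) = √(93.7055) ≈ 9.6802,
  v_1 = u/||u|| ≈ (0.4132, 0.9106) (||v_1|| = 1).

λ_1 = 12.8151,  λ_2 = 2.1849;  v_1 ≈ (0.4132, 0.9106)


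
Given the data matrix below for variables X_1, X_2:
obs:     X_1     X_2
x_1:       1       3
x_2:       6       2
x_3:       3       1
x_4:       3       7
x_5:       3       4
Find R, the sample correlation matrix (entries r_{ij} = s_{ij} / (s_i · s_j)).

Step 1 — column means:
  mean(X_1) = (1 + 6 + 3 + 3 + 3) / 5 = 16/5 = 3.2
  mean(X_2) = (3 + 2 + 1 + 7 + 4) / 5 = 17/5 = 3.4

Step 2 — sample variances and covariances s[i,j] = (1/(n-1)) · Σ_k (x_{k,i} - mean_i) · (x_{k,j} - mean_j), with n-1 = 4:
  s[X_1,X_1] = ((-2.2)·(-2.2) + (2.8)·(2.8) + (-0.2)·(-0.2) + (-0.2)·(-0.2) + (-0.2)·(-0.2)) / 4 = 12.8/4 = 3.2
  s[X_1,X_2] = ((-2.2)·(-0.4) + (2.8)·(-1.4) + (-0.2)·(-2.4) + (-0.2)·(3.6) + (-0.2)·(0.6)) / 4 = -3.4/4 = -0.85
  s[X_2,X_2] = ((-0.4)·(-0.4) + (-1.4)·(-1.4) + (-2.4)·(-2.4) + (3.6)·(3.6) + (0.6)·(0.6)) / 4 = 21.2/4 = 5.3
  Sample standard deviations s_i = √(s[i,i]):
  s(X_1) = √(3.2) = 1.7889
  s(X_2) = √(5.3) = 2.3022

Step 3 — r_{ij} = s_{ij} / (s_i · s_j):
  r[X_1,X_1] = 1 (diagonal).
  r[X_1,X_2] = -0.85 / (1.7889 · 2.3022) = -0.85 / 4.1183 = -0.2064
  r[X_2,X_2] = 1 (diagonal).

R is symmetric with unit diagonal. Assembling:

R = [[1, -0.2064],
 [-0.2064, 1]]


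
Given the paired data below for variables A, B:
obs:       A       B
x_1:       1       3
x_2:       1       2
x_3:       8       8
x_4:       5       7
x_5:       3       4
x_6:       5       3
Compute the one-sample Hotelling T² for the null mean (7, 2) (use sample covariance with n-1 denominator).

Step 1 — sample mean vector:
  mean(A) = (1 + 1 + 8 + 5 + 3 + 5) / 6 = 23/6 = 3.8333
  mean(B) = (3 + 2 + 8 + 7 + 4 + 3) / 6 = 27/6 = 4.5
  x̄ = (3.8333, 4.5),  deviation x̄ - mu_0 = (3.8333, 4.5) - (7, 2) = (-3.1667, 2.5).

Step 2 — sample covariance matrix, S[i,j] = (1/(n-1)) · Σ_k (x_{k,i} - mean_i) · (x_{k,j} - mean_j), divisor n-1 = 5:
  S[A,A] = ((-2.8333)·(-2.8333) + (-2.8333)·(-2.8333) + (4.1667)·(4.1667) + (1.1667)·(1.1667) + (-0.8333)·(-0.8333) + (1.1667)·(1.1667)) / 5 = 36.8333/5 = 7.3667
  S[A,B] = ((-2.8333)·(-1.5) + (-2.8333)·(-2.5) + (4.1667)·(3.5) + (1.1667)·(2.5) + (-0.8333)·(-0.5) + (1.1667)·(-1.5)) / 5 = 27.5/5 = 5.5
  S[B,B] = ((-1.5)·(-1.5) + (-2.5)·(-2.5) + (3.5)·(3.5) + (2.5)·(2.5) + (-0.5)·(-0.5) + (-1.5)·(-1.5)) / 5 = 29.5/5 = 5.9
  S = [[7.3667, 5.5],
 [5.5, 5.9]].

Step 3 — invert S. det(S) = 7.3667·5.9 - (5.5)² = 13.2133.
  S^{-1} = (1/det) · [[d, -b], [-b, a]] = [[0.4465, -0.4162],
 [-0.4162, 0.5575]].

Step 4 — quadratic form (x̄ - mu_0)^T · S^{-1} · (x̄ - mu_0):
  S^{-1} · (x̄ - mu_0) = (-2.4546, 2.7119),
  (x̄ - mu_0)^T · [...] = (-3.1667)·(-2.4546) + (2.5)·(2.7119) = 14.5526.

Step 5 — scale by n: T² = 6 · 14.5526 = 87.3158.

T² ≈ 87.3158


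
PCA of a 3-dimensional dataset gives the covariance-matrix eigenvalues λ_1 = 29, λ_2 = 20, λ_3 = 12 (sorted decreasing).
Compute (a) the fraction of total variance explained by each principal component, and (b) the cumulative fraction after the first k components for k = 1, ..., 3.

Step 1 — total variance = trace(Sigma) = Σ λ_i = 29 + 20 + 12 = 61.

Step 2 — fraction explained by component i = λ_i / Σ λ:
  PC1: 29/61 = 0.4754
  PC2: 20/61 = 0.3279
  PC3: 12/61 = 0.1967

Step 3 — cumulative fraction after k components = (λ_1 + ... + λ_k) / Σ λ:
  k = 1: 29/61 = 0.4754
  k = 2: (29 + 20)/61 = 49/61 = 0.8033
  k = 3: (29 + 20 + 12)/61 = 61/61 = 1

Summary (fraction, with percent):

explained: PC1 0.4754 (47.54%), PC2 0.3279 (32.79%), PC3 0.1967 (19.67%);  cumulative: 0.4754, 0.8033, 1


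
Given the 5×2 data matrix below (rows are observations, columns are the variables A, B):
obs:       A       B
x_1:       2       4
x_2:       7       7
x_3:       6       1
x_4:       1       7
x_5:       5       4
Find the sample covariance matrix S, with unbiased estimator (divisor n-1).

Step 1 — column means:
  mean(A) = (2 + 7 + 6 + 1 + 5) / 5 = 21/5 = 4.2
  mean(B) = (4 + 7 + 1 + 7 + 4) / 5 = 23/5 = 4.6

Step 2 — sample covariance S[i,j] = (1/(n-1)) · Σ_k (x_{k,i} - mean_i) · (x_{k,j} - mean_j), with n-1 = 4.
  S[A,A] = ((-2.2)·(-2.2) + (2.8)·(2.8) + (1.8)·(1.8) + (-3.2)·(-3.2) + (0.8)·(0.8)) / 4 = 26.8/4 = 6.7
  S[A,B] = ((-2.2)·(-0.6) + (2.8)·(2.4) + (1.8)·(-3.6) + (-3.2)·(2.4) + (0.8)·(-0.6)) / 4 = -6.6/4 = -1.65
  S[B,B] = ((-0.6)·(-0.6) + (2.4)·(2.4) + (-3.6)·(-3.6) + (2.4)·(2.4) + (-0.6)·(-0.6)) / 4 = 25.2/4 = 6.3

S is symmetric (S[j,i] = S[i,j]). Assembling:

S = [[6.7, -1.65],
 [-1.65, 6.3]]


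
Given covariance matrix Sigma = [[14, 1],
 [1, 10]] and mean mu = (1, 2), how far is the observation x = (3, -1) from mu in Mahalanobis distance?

Step 1 — centre the observation: (x - mu) = (2, -3).

Step 2 — invert Sigma. det(Sigma) = 14·10 - (1)² = 139.
  Sigma^{-1} = (1/det) · [[d, -b], [-b, a]] = [[0.0719, -0.0072],
 [-0.0072, 0.1007]].

Step 3 — form the quadratic (x - mu)^T · Sigma^{-1} · (x - mu):
  Sigma^{-1} · (x - mu) = (0.1655, -0.3165).
  (x - mu)^T · [Sigma^{-1} · (x - mu)] = (2)·(0.1655) + (-3)·(-0.3165) = 1.2806.

Step 4 — take square root: d = √(1.2806) ≈ 1.1316.

d(x, mu) = √(1.2806) ≈ 1.1316


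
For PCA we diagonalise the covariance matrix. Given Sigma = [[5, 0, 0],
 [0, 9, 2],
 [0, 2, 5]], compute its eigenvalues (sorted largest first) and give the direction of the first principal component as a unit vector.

Step 1 — characteristic polynomial p(λ) = det(λI - Sigma) = λ³ - tr·λ² + c_1·λ - det, where tr = trace, c_1 = sum of the principal 2×2 minors, det = det(Sigma):
  tr = 5 + 9 + 5 = 19,
  c_1 = (5·9 - (0)²) + (5·5 - (0)²) + (9·5 - (2)²) = 45 + 25 + 41 = 111,
  det = 5·(9·5 - (2)²) - (0)·((0)·5 - (2)·(0)) + (0)·((0)·(2) - 9·(0)) = 5·(41) - (0)·(0) + (0)·(0) = 205.
  So p(λ) = λ³ - 19λ² + 111λ - 205.
Step 2 — look for an integer root (rational root theorem: any rational root is an integer divisor of 205). Testing λ = 5:
  p(5) = 125 - 475 + 555 - 205 = 0  ✓
  Dividing out (λ - 5): p(λ) = (λ - 5)(λ² - 14λ + 41).
Step 3 — remaining eigenvalues from the quadratic λ² - 14λ + 41 = 0:
  Δ = 14² - 4·41 = 196 - 164 = 32,  λ = (14 ± √32)/2 = (14 ± 5.6569)/2 ≈ 9.8284 or 4.1716.
  Sorted: λ_1 = 9.8284,  λ_2 = 5,  λ_3 = 4.1716  (check: sum = 19 = tr ✓).

Step 4 — unit eigenvector for λ_1 ≈ 9.8284: v spans the null space of (Sigma - λ_1 I), whose rows are
  r_1 = (-4.8284, 0, 0),  r_2 = (0, -0.8284, 2),  r_3 = (0, 2, -4.8284).
  v is orthogonal to every row, so take v ∝ r_1 × r_2 = ((0)·(2) - (0)·(-0.8284), (0)·(0) - (-4.8284)·(2), (-4.8284)·(-0.8284) - (0)·(0)) ≈ (0, 9.6569, 4).
  Let u = (0, 9.6569, 4).
  ||u|| = √((0)² + (9.6569)² + (4)²) = √(109.2548) ≈ 10.4525,  v_1 = u/||u|| ≈ (0, 0.9239, 0.3827) (||v_1|| = 1).

λ_1 = 9.8284,  λ_2 = 5,  λ_3 = 4.1716;  v_1 ≈ (0, 0.9239, 0.3827)


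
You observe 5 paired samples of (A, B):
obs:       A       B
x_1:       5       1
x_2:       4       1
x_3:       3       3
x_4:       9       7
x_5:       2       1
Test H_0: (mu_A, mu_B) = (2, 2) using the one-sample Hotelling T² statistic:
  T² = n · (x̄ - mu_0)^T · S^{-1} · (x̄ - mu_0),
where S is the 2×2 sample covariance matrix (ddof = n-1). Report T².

Step 1 — sample mean vector:
  mean(A) = (5 + 4 + 3 + 9 + 2) / 5 = 23/5 = 4.6
  mean(B) = (1 + 1 + 3 + 7 + 1) / 5 = 13/5 = 2.6
  x̄ = (4.6, 2.6),  deviation x̄ - mu_0 = (4.6, 2.6) - (2, 2) = (2.6, 0.6).

Step 2 — sample covariance matrix, S[i,j] = (1/(n-1)) · Σ_k (x_{k,i} - mean_i) · (x_{k,j} - mean_j), divisor n-1 = 4:
  S[A,A] = ((0.4)·(0.4) + (-0.6)·(-0.6) + (-1.6)·(-1.6) + (4.4)·(4.4) + (-2.6)·(-2.6)) / 4 = 29.2/4 = 7.3
  S[A,B] = ((0.4)·(-1.6) + (-0.6)·(-1.6) + (-1.6)·(0.4) + (4.4)·(4.4) + (-2.6)·(-1.6)) / 4 = 23.2/4 = 5.8
  S[B,B] = ((-1.6)·(-1.6) + (-1.6)·(-1.6) + (0.4)·(0.4) + (4.4)·(4.4) + (-1.6)·(-1.6)) / 4 = 27.2/4 = 6.8
  S = [[7.3, 5.8],
 [5.8, 6.8]].

Step 3 — invert S. det(S) = 7.3·6.8 - (5.8)² = 16.
  S^{-1} = (1/det) · [[d, -b], [-b, a]] = [[0.425, -0.3625],
 [-0.3625, 0.4562]].

Step 4 — quadratic form (x̄ - mu_0)^T · S^{-1} · (x̄ - mu_0):
  S^{-1} · (x̄ - mu_0) = (0.8875, -0.6688),
  (x̄ - mu_0)^T · [...] = (2.6)·(0.8875) + (0.6)·(-0.6688) = 1.9062.

Step 5 — scale by n: T² = 5 · 1.9062 = 9.5312.

T² ≈ 9.5312


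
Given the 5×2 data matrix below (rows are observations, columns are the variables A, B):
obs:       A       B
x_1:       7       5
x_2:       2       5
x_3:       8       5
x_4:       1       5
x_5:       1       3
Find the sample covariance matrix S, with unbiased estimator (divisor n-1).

Step 1 — column means:
  mean(A) = (7 + 2 + 8 + 1 + 1) / 5 = 19/5 = 3.8
  mean(B) = (5 + 5 + 5 + 5 + 3) / 5 = 23/5 = 4.6

Step 2 — sample covariance S[i,j] = (1/(n-1)) · Σ_k (x_{k,i} - mean_i) · (x_{k,j} - mean_j), with n-1 = 4.
  S[A,A] = ((3.2)·(3.2) + (-1.8)·(-1.8) + (4.2)·(4.2) + (-2.8)·(-2.8) + (-2.8)·(-2.8)) / 4 = 46.8/4 = 11.7
  S[A,B] = ((3.2)·(0.4) + (-1.8)·(0.4) + (4.2)·(0.4) + (-2.8)·(0.4) + (-2.8)·(-1.6)) / 4 = 5.6/4 = 1.4
  S[B,B] = ((0.4)·(0.4) + (0.4)·(0.4) + (0.4)·(0.4) + (0.4)·(0.4) + (-1.6)·(-1.6)) / 4 = 3.2/4 = 0.8

S is symmetric (S[j,i] = S[i,j]). Assembling:

S = [[11.7, 1.4],
 [1.4, 0.8]]


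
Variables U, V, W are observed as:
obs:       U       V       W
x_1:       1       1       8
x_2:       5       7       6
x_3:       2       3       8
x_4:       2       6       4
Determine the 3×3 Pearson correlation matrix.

Step 1 — column means:
  mean(U) = (1 + 5 + 2 + 2) / 4 = 10/4 = 2.5
  mean(V) = (1 + 7 + 3 + 6) / 4 = 17/4 = 4.25
  mean(W) = (8 + 6 + 8 + 4) / 4 = 26/4 = 6.5

Step 2 — sample variances and covariances s[i,j] = (1/(n-1)) · Σ_k (x_{k,i} - mean_i) · (x_{k,j} - mean_j), with n-1 = 3:
  s[U,U] = ((-1.5)·(-1.5) + (2.5)·(2.5) + (-0.5)·(-0.5) + (-0.5)·(-0.5)) / 3 = 9/3 = 3
  s[U,V] = ((-1.5)·(-3.25) + (2.5)·(2.75) + (-0.5)·(-1.25) + (-0.5)·(1.75)) / 3 = 11.5/3 = 3.8333
  s[U,W] = ((-1.5)·(1.5) + (2.5)·(-0.5) + (-0.5)·(1.5) + (-0.5)·(-2.5)) / 3 = -3/3 = -1
  s[V,V] = ((-3.25)·(-3.25) + (2.75)·(2.75) + (-1.25)·(-1.25) + (1.75)·(1.75)) / 3 = 22.75/3 = 7.5833
  s[V,W] = ((-3.25)·(1.5) + (2.75)·(-0.5) + (-1.25)·(1.5) + (1.75)·(-2.5)) / 3 = -12.5/3 = -4.1667
  s[W,W] = ((1.5)·(1.5) + (-0.5)·(-0.5) + (1.5)·(1.5) + (-2.5)·(-2.5)) / 3 = 11/3 = 3.6667
  Sample standard deviations s_i = √(s[i,i]):
  s(U) = √(3) = 1.7321
  s(V) = √(7.5833) = 2.7538
  s(W) = √(3.6667) = 1.9149

Step 3 — r_{ij} = s_{ij} / (s_i · s_j):
  r[U,U] = 1 (diagonal).
  r[U,V] = 3.8333 / (1.7321 · 2.7538) = 3.8333 / 4.7697 = 0.8037
  r[U,W] = -1 / (1.7321 · 1.9149) = -1 / 3.3166 = -0.3015
  r[V,V] = 1 (diagonal).
  r[V,W] = -4.1667 / (2.7538 · 1.9149) = -4.1667 / 5.2731 = -0.7902
  r[W,W] = 1 (diagonal).

R is symmetric with unit diagonal. Assembling:

R = [[1, 0.8037, -0.3015],
 [0.8037, 1, -0.7902],
 [-0.3015, -0.7902, 1]]


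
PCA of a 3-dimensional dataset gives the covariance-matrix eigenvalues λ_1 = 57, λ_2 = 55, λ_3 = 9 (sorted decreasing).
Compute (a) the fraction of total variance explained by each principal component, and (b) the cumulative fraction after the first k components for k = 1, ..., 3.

Step 1 — total variance = trace(Sigma) = Σ λ_i = 57 + 55 + 9 = 121.

Step 2 — fraction explained by component i = λ_i / Σ λ:
  PC1: 57/121 = 0.4711
  PC2: 55/121 = 0.4545
  PC3: 9/121 = 0.0744

Step 3 — cumulative fraction after k components = (λ_1 + ... + λ_k) / Σ λ:
  k = 1: 57/121 = 0.4711
  k = 2: (57 + 55)/121 = 112/121 = 0.9256
  k = 3: (57 + 55 + 9)/121 = 121/121 = 1

Summary (fraction, with percent):

explained: PC1 0.4711 (47.11%), PC2 0.4545 (45.45%), PC3 0.0744 (7.44%);  cumulative: 0.4711, 0.9256, 1


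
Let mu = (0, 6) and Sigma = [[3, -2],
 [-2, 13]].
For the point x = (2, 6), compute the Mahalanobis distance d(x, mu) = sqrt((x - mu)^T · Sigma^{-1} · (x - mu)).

Step 1 — centre the observation: (x - mu) = (2, 0).

Step 2 — invert Sigma. det(Sigma) = 3·13 - (-2)² = 35.
  Sigma^{-1} = (1/det) · [[d, -b], [-b, a]] = [[0.3714, 0.0571],
 [0.0571, 0.0857]].

Step 3 — form the quadratic (x - mu)^T · Sigma^{-1} · (x - mu):
  Sigma^{-1} · (x - mu) = (0.7429, 0.1143).
  (x - mu)^T · [Sigma^{-1} · (x - mu)] = (2)·(0.7429) + (0)·(0.1143) = 1.4857.

Step 4 — take square root: d = √(1.4857) ≈ 1.2189.

d(x, mu) = √(1.4857) ≈ 1.2189


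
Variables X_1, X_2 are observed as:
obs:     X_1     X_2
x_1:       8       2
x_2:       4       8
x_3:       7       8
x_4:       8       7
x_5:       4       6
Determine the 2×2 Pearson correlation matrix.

Step 1 — column means:
  mean(X_1) = (8 + 4 + 7 + 8 + 4) / 5 = 31/5 = 6.2
  mean(X_2) = (2 + 8 + 8 + 7 + 6) / 5 = 31/5 = 6.2

Step 2 — sample variances and covariances s[i,j] = (1/(n-1)) · Σ_k (x_{k,i} - mean_i) · (x_{k,j} - mean_j), with n-1 = 4:
  s[X_1,X_1] = ((1.8)·(1.8) + (-2.2)·(-2.2) + (0.8)·(0.8) + (1.8)·(1.8) + (-2.2)·(-2.2)) / 4 = 16.8/4 = 4.2
  s[X_1,X_2] = ((1.8)·(-4.2) + (-2.2)·(1.8) + (0.8)·(1.8) + (1.8)·(0.8) + (-2.2)·(-0.2)) / 4 = -8.2/4 = -2.05
  s[X_2,X_2] = ((-4.2)·(-4.2) + (1.8)·(1.8) + (1.8)·(1.8) + (0.8)·(0.8) + (-0.2)·(-0.2)) / 4 = 24.8/4 = 6.2
  Sample standard deviations s_i = √(s[i,i]):
  s(X_1) = √(4.2) = 2.0494
  s(X_2) = √(6.2) = 2.49

Step 3 — r_{ij} = s_{ij} / (s_i · s_j):
  r[X_1,X_1] = 1 (diagonal).
  r[X_1,X_2] = -2.05 / (2.0494 · 2.49) = -2.05 / 5.1029 = -0.4017
  r[X_2,X_2] = 1 (diagonal).

R is symmetric with unit diagonal. Assembling:

R = [[1, -0.4017],
 [-0.4017, 1]]


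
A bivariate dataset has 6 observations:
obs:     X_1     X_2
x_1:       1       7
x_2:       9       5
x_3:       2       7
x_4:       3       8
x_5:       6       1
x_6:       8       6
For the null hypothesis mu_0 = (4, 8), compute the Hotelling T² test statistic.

Step 1 — sample mean vector:
  mean(X_1) = (1 + 9 + 2 + 3 + 6 + 8) / 6 = 29/6 = 4.8333
  mean(X_2) = (7 + 5 + 7 + 8 + 1 + 6) / 6 = 34/6 = 5.6667
  x̄ = (4.8333, 5.6667),  deviation x̄ - mu_0 = (4.8333, 5.6667) - (4, 8) = (0.8333, -2.3333).

Step 2 — sample covariance matrix, S[i,j] = (1/(n-1)) · Σ_k (x_{k,i} - mean_i) · (x_{k,j} - mean_j), divisor n-1 = 5:
  S[X_1,X_1] = ((-3.8333)·(-3.8333) + (4.1667)·(4.1667) + (-2.8333)·(-2.8333) + (-1.8333)·(-1.8333) + (1.1667)·(1.1667) + (3.1667)·(3.1667)) / 5 = 54.8333/5 = 10.9667
  S[X_1,X_2] = ((-3.8333)·(1.3333) + (4.1667)·(-0.6667) + (-2.8333)·(1.3333) + (-1.8333)·(2.3333) + (1.1667)·(-4.6667) + (3.1667)·(0.3333)) / 5 = -20.3333/5 = -4.0667
  S[X_2,X_2] = ((1.3333)·(1.3333) + (-0.6667)·(-0.6667) + (1.3333)·(1.3333) + (2.3333)·(2.3333) + (-4.6667)·(-4.6667) + (0.3333)·(0.3333)) / 5 = 31.3333/5 = 6.2667
  S = [[10.9667, -4.0667],
 [-4.0667, 6.2667]].

Step 3 — invert S. det(S) = 10.9667·6.2667 - (-4.0667)² = 52.1867.
  S^{-1} = (1/det) · [[d, -b], [-b, a]] = [[0.1201, 0.0779],
 [0.0779, 0.2101]].

Step 4 — quadratic form (x̄ - mu_0)^T · S^{-1} · (x̄ - mu_0):
  S^{-1} · (x̄ - mu_0) = (-0.0818, -0.4254),
  (x̄ - mu_0)^T · [...] = (0.8333)·(-0.0818) + (-2.3333)·(-0.4254) = 0.9245.

Step 5 — scale by n: T² = 6 · 0.9245 = 5.5468.

T² ≈ 5.5468


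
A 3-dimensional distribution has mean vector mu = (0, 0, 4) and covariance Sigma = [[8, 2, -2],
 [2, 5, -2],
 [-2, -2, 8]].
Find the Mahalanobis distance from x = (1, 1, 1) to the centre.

Step 1 — centre the observation: (x - mu) = (1, 1, -3).

Step 2 — invert Sigma (cofactor / det for 3×3, or solve directly):
  Sigma^{-1} = [[0.1429, -0.0476, 0.0238],
 [-0.0476, 0.2381, 0.0476],
 [0.0238, 0.0476, 0.1429]].

Step 3 — form the quadratic (x - mu)^T · Sigma^{-1} · (x - mu):
  Sigma^{-1} · (x - mu) = (0.0238, 0.0476, -0.3571).
  (x - mu)^T · [Sigma^{-1} · (x - mu)] = (1)·(0.0238) + (1)·(0.0476) + (-3)·(-0.3571) = 1.1429.

Step 4 — take square root: d = √(1.1429) ≈ 1.069.

d(x, mu) = √(1.1429) ≈ 1.069


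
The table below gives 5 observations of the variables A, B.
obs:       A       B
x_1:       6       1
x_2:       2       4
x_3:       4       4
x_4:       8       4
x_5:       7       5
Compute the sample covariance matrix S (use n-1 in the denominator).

Step 1 — column means:
  mean(A) = (6 + 2 + 4 + 8 + 7) / 5 = 27/5 = 5.4
  mean(B) = (1 + 4 + 4 + 4 + 5) / 5 = 18/5 = 3.6

Step 2 — sample covariance S[i,j] = (1/(n-1)) · Σ_k (x_{k,i} - mean_i) · (x_{k,j} - mean_j), with n-1 = 4.
  S[A,A] = ((0.6)·(0.6) + (-3.4)·(-3.4) + (-1.4)·(-1.4) + (2.6)·(2.6) + (1.6)·(1.6)) / 4 = 23.2/4 = 5.8
  S[A,B] = ((0.6)·(-2.6) + (-3.4)·(0.4) + (-1.4)·(0.4) + (2.6)·(0.4) + (1.6)·(1.4)) / 4 = -0.2/4 = -0.05
  S[B,B] = ((-2.6)·(-2.6) + (0.4)·(0.4) + (0.4)·(0.4) + (0.4)·(0.4) + (1.4)·(1.4)) / 4 = 9.2/4 = 2.3

S is symmetric (S[j,i] = S[i,j]). Assembling:

S = [[5.8, -0.05],
 [-0.05, 2.3]]


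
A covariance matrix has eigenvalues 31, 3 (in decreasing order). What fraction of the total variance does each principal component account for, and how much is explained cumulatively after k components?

Step 1 — total variance = trace(Sigma) = Σ λ_i = 31 + 3 = 34.

Step 2 — fraction explained by component i = λ_i / Σ λ:
  PC1: 31/34 = 0.9118
  PC2: 3/34 = 0.0882

Step 3 — cumulative fraction after k components = (λ_1 + ... + λ_k) / Σ λ:
  k = 1: 31/34 = 0.9118
  k = 2: (31 + 3)/34 = 34/34 = 1

Summary (fraction, with percent):

explained: PC1 0.9118 (91.18%), PC2 0.0882 (8.82%);  cumulative: 0.9118, 1


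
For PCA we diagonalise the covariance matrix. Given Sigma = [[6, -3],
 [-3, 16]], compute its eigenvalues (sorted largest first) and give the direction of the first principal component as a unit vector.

Step 1 — characteristic polynomial of 2×2 Sigma:
  det(Sigma - λI) = λ² - trace · λ + det = 0.
  trace = 6 + 16 = 22, det = 6·16 - (-3)² = 87.
Step 2 — discriminant:
  Δ = trace² - 4·det = 484 - 348 = 136.
Step 3 — eigenvalues:
  λ = (trace ± √Δ)/2 = (22 ± 11.6619)/2,
  λ_1 = 16.831,  λ_2 = 5.169.

Step 4 — unit eigenvector for λ_1: solve (Sigma - λ_1 I)v = 0. First row:
  (6 - 16.831)·v_x + (-3)·v_y = 0, i.e. (-10.831)·v_x + (-3)·v_y = 0,
  so v ∝ (b, λ_1 - a) = (-3, 10.831); multiply by -1 so the first entry is positive: u = (3, -10.831).
  ||u|| = √((3)² + (-10.831)²) = √(126.3095) ≈ 11.2388,
  v_1 = u/||u|| ≈ (0.2669, -0.9637) (||v_1|| = 1).

λ_1 = 16.831,  λ_2 = 5.169;  v_1 ≈ (0.2669, -0.9637)


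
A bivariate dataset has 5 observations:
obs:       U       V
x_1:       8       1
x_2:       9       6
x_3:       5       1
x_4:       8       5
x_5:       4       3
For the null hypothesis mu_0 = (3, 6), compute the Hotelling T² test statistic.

Step 1 — sample mean vector:
  mean(U) = (8 + 9 + 5 + 8 + 4) / 5 = 34/5 = 6.8
  mean(V) = (1 + 6 + 1 + 5 + 3) / 5 = 16/5 = 3.2
  x̄ = (6.8, 3.2),  deviation x̄ - mu_0 = (6.8, 3.2) - (3, 6) = (3.8, -2.8).

Step 2 — sample covariance matrix, S[i,j] = (1/(n-1)) · Σ_k (x_{k,i} - mean_i) · (x_{k,j} - mean_j), divisor n-1 = 4:
  S[U,U] = ((1.2)·(1.2) + (2.2)·(2.2) + (-1.8)·(-1.8) + (1.2)·(1.2) + (-2.8)·(-2.8)) / 4 = 18.8/4 = 4.7
  S[U,V] = ((1.2)·(-2.2) + (2.2)·(2.8) + (-1.8)·(-2.2) + (1.2)·(1.8) + (-2.8)·(-0.2)) / 4 = 10.2/4 = 2.55
  S[V,V] = ((-2.2)·(-2.2) + (2.8)·(2.8) + (-2.2)·(-2.2) + (1.8)·(1.8) + (-0.2)·(-0.2)) / 4 = 20.8/4 = 5.2
  S = [[4.7, 2.55],
 [2.55, 5.2]].

Step 3 — invert S. det(S) = 4.7·5.2 - (2.55)² = 17.9375.
  S^{-1} = (1/det) · [[d, -b], [-b, a]] = [[0.2899, -0.1422],
 [-0.1422, 0.262]].

Step 4 — quadratic form (x̄ - mu_0)^T · S^{-1} · (x̄ - mu_0):
  S^{-1} · (x̄ - mu_0) = (1.4997, -1.2739),
  (x̄ - mu_0)^T · [...] = (3.8)·(1.4997) + (-2.8)·(-1.2739) = 9.2655.

Step 5 — scale by n: T² = 5 · 9.2655 = 46.3275.

T² ≈ 46.3275


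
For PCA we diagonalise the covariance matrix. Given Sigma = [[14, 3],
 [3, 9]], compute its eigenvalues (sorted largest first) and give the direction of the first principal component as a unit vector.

Step 1 — characteristic polynomial of 2×2 Sigma:
  det(Sigma - λI) = λ² - trace · λ + det = 0.
  trace = 14 + 9 = 23, det = 14·9 - (3)² = 117.
Step 2 — discriminant:
  Δ = trace² - 4·det = 529 - 468 = 61.
Step 3 — eigenvalues:
  λ = (trace ± √Δ)/2 = (23 ± 7.8102)/2,
  λ_1 = 15.4051,  λ_2 = 7.5949.

Step 4 — unit eigenvector for λ_1: solve (Sigma - λ_1 I)v = 0. First row:
  (14 - 15.4051)·v_x + (3)·v_y = 0, i.e. (-1.4051)·v_x + (3)·v_y = 0,
  so v ∝ (b, λ_1 - a) = (3, 1.4051) = u.
  ||u|| = √((3)² + (1.4051)²) = √(10.9744) ≈ 3.3128,
  v_1 = u/||u|| ≈ (0.9056, 0.4242) (||v_1|| = 1).

λ_1 = 15.4051,  λ_2 = 7.5949;  v_1 ≈ (0.9056, 0.4242)


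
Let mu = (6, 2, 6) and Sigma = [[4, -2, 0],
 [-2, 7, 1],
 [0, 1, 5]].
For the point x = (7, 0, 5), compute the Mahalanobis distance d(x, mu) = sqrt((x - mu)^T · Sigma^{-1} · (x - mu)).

Step 1 — centre the observation: (x - mu) = (1, -2, -1).

Step 2 — invert Sigma (cofactor / det for 3×3, or solve directly):
  Sigma^{-1} = [[0.2931, 0.0862, -0.0172],
 [0.0862, 0.1724, -0.0345],
 [-0.0172, -0.0345, 0.2069]].

Step 3 — form the quadratic (x - mu)^T · Sigma^{-1} · (x - mu):
  Sigma^{-1} · (x - mu) = (0.1379, -0.2241, -0.1552).
  (x - mu)^T · [Sigma^{-1} · (x - mu)] = (1)·(0.1379) + (-2)·(-0.2241) + (-1)·(-0.1552) = 0.7414.

Step 4 — take square root: d = √(0.7414) ≈ 0.861.

d(x, mu) = √(0.7414) ≈ 0.861


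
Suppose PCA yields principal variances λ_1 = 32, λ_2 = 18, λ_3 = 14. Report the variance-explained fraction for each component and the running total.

Step 1 — total variance = trace(Sigma) = Σ λ_i = 32 + 18 + 14 = 64.

Step 2 — fraction explained by component i = λ_i / Σ λ:
  PC1: 32/64 = 0.5
  PC2: 18/64 = 0.2812
  PC3: 14/64 = 0.2188

Step 3 — cumulative fraction after k components = (λ_1 + ... + λ_k) / Σ λ:
  k = 1: 32/64 = 0.5
  k = 2: (32 + 18)/64 = 50/64 = 0.7812
  k = 3: (32 + 18 + 14)/64 = 64/64 = 1

Summary (fraction, with percent):

explained: PC1 0.5 (50%), PC2 0.2812 (28.12%), PC3 0.2188 (21.88%);  cumulative: 0.5, 0.7812, 1


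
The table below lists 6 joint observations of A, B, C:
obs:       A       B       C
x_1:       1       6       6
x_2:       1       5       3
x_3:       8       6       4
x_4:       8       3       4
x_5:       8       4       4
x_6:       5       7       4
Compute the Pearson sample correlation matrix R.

Step 1 — column means:
  mean(A) = (1 + 1 + 8 + 8 + 8 + 5) / 6 = 31/6 = 5.1667
  mean(B) = (6 + 5 + 6 + 3 + 4 + 7) / 6 = 31/6 = 5.1667
  mean(C) = (6 + 3 + 4 + 4 + 4 + 4) / 6 = 25/6 = 4.1667

Step 2 — sample variances and covariances s[i,j] = (1/(n-1)) · Σ_k (x_{k,i} - mean_i) · (x_{k,j} - mean_j), with n-1 = 5:
  s[A,A] = ((-4.1667)·(-4.1667) + (-4.1667)·(-4.1667) + (2.8333)·(2.8333) + (2.8333)·(2.8333) + (2.8333)·(2.8333) + (-0.1667)·(-0.1667)) / 5 = 58.8333/5 = 11.7667
  s[A,B] = ((-4.1667)·(0.8333) + (-4.1667)·(-0.1667) + (2.8333)·(0.8333) + (2.8333)·(-2.1667) + (2.8333)·(-1.1667) + (-0.1667)·(1.8333)) / 5 = -10.1667/5 = -2.0333
  s[A,C] = ((-4.1667)·(1.8333) + (-4.1667)·(-1.1667) + (2.8333)·(-0.1667) + (2.8333)·(-0.1667) + (2.8333)·(-0.1667) + (-0.1667)·(-0.1667)) / 5 = -4.1667/5 = -0.8333
  s[B,B] = ((0.8333)·(0.8333) + (-0.1667)·(-0.1667) + (0.8333)·(0.8333) + (-2.1667)·(-2.1667) + (-1.1667)·(-1.1667) + (1.8333)·(1.8333)) / 5 = 10.8333/5 = 2.1667
  s[B,C] = ((0.8333)·(1.8333) + (-0.1667)·(-1.1667) + (0.8333)·(-0.1667) + (-2.1667)·(-0.1667) + (-1.1667)·(-0.1667) + (1.8333)·(-0.1667)) / 5 = 1.8333/5 = 0.3667
  s[C,C] = ((1.8333)·(1.8333) + (-1.1667)·(-1.1667) + (-0.1667)·(-0.1667) + (-0.1667)·(-0.1667) + (-0.1667)·(-0.1667) + (-0.1667)·(-0.1667)) / 5 = 4.8333/5 = 0.9667
  Sample standard deviations s_i = √(s[i,i]):
  s(A) = √(11.7667) = 3.4303
  s(B) = √(2.1667) = 1.472
  s(C) = √(0.9667) = 0.9832

Step 3 — r_{ij} = s_{ij} / (s_i · s_j):
  r[A,A] = 1 (diagonal).
  r[A,B] = -2.0333 / (3.4303 · 1.472) = -2.0333 / 5.0492 = -0.4027
  r[A,C] = -0.8333 / (3.4303 · 0.9832) = -0.8333 / 3.3726 = -0.2471
  r[B,B] = 1 (diagonal).
  r[B,C] = 0.3667 / (1.472 · 0.9832) = 0.3667 / 1.4472 = 0.2534
  r[C,C] = 1 (diagonal).

R is symmetric with unit diagonal. Assembling:

R = [[1, -0.4027, -0.2471],
 [-0.4027, 1, 0.2534],
 [-0.2471, 0.2534, 1]]
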